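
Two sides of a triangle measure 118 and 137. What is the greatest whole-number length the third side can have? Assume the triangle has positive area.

254

The third side must be less than 118 + 137 = 255.
The largest integer below 255 is 254.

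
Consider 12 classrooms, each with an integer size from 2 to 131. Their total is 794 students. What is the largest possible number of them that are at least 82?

Suppose k of them are at least 82. Those contribute at least 82 each and the other 12 − k at least 2 each.
So the total is at least 82k + 2(12 − k) = 24 + 80k. This must be ≤ 794, giving k ≤ 9.
k = 9 is achieved by 9 values at 82 and 3 at 2, total 744; add 50 to one value (staying below 82) to reach 794.

9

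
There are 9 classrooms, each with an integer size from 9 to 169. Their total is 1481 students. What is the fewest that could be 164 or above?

If only k of them are at least 164, the other 9 − k are at most 163, so the total is at most k·169 + (9 − k)·163.
This must reach 1481, so k·169 + (9 − k)·163 ≥ 1481, giving k ≥ 3.
Exactly 3 works: 3 values at 169 and 6 at 163 total 1485; lower one of the high values by 4 (still ≥ 164) to hit 1481.

3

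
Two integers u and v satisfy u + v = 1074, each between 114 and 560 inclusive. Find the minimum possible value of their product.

Since u + v is fixed, pushing one of them to its bound minimizes the product.
At the endpoint u = 514, v = 1074 − 514 = 560, so uv = 514 × 560 = 287840.

287840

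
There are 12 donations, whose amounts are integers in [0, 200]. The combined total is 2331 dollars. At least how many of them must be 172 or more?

If only k of them are at least 172, the other 12 − k are at most 171, so the total is at most k·200 + (12 − k)·171.
This must reach 2331, so k·200 + (12 − k)·171 ≥ 2331, giving k ≥ 10.
Exactly 10 works: 10 values at 200 and 2 at 171 total 2342; lower one of the high values by 11 (still ≥ 172) to hit 2331.

10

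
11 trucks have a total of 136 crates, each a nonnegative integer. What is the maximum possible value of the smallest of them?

The 11 values sum to 136, so their minimum is at most ⌊136/11⌋ = 12.
Taking 7 copies of 12 and 4 copies of 13 gives exactly 136, so 12 is attained.

12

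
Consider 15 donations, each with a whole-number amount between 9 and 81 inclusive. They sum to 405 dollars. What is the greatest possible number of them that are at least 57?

5

If k of the values are ≥ 57, the total is ≥ 57k + 9(15 − k).
Setting 57k + 9(15 − k) ≤ 405 gives 48k ≤ 270, so k ≤ 5.
k = 5 is achieved by 5 values at 57 and 10 at 9, total 375; add 30 to one value (staying below 57) to reach 405.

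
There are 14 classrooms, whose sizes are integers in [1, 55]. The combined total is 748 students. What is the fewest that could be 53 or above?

7

Suppose at most 14 − j of them reach 53; then j values are ≤ 52 and the rest ≤ 55.
The total is then ≤ 52·j + 55·(14 − j) = 770 − 3j. For this to be ≥ 748 we need j ≤ 7, so at least 14 − 7 = 7 must reach 53.
Exactly 7 works: 7 values at 55 and 7 at 52 total 749; lower one of the high values by 1 (still ≥ 53) to hit 748.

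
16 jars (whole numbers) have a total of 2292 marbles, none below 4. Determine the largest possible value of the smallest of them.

143

The 16 values sum to 2292, so their minimum is at most ⌊2292/16⌋ = 143.
Equality holds with 12 values of 143 and 4 values of 144.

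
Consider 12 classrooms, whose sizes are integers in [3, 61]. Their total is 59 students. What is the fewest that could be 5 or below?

5

Each value above 5 is at least 6, contributing at least 6 − 3 = 3 above the floor 3.
The sum exceeds the floor total 36 by 23, so at most ⌊23/3⌋ = 7 exceed 5, and at least 5 are ≤ 5.
Exactly 5 works: 5 values at 3 and 7 at 6 total 57; raise one of the low values by 2 (still ≤ 5) to hit 59.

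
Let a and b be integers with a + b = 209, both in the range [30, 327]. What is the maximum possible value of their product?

10920

ab = a(209 − a) is maximized when a is as near 209/2 as the bounds allow.
Taking a = 104 and b = 105 (both in [30, 327]) gives ab = 10920.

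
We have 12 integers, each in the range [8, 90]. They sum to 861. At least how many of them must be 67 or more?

3

If only k of them are at least 67, the other 12 − k are at most 66, so the total is at most k·90 + (12 − k)·66.
This must reach 861, so k·90 + (12 − k)·66 ≥ 861, giving k ≥ 3.
Exactly 3 works: 3 values at 90 and 9 at 66 total 864; lower one of the high values by 3 (still ≥ 67) to hit 861.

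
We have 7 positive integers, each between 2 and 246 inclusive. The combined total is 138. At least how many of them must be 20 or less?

Each value above 20 is at least 21, contributing at least 21 − 2 = 19 above the floor 2.
The sum exceeds the floor total 14 by 124, so at most ⌊124/19⌋ = 6 exceed 20, and at least 1 are ≤ 20.
Exactly 1 works: 1 value at 2 and 6 at 21 total 128; raise one of the low values by 10 (still ≤ 20) to hit 138.

1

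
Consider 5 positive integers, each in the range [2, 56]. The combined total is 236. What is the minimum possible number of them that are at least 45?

Each value short of 45 is at most 44, costing at least 56 − 44 = 12 against the maximum total of 280.
We can afford to lose at most 280 − 236 = 44, so at most ⌊44/12⌋ = 3 fall short, and at least 2 are ≥ 45.
Exactly 2 works: 2 values at 56 and 3 at 44 total 244; lower one of the high values by 8 (still ≥ 45) to hit 236.

2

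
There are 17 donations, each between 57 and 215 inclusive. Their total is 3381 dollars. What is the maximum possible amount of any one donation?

215

To make one donation as large as possible, make the other 16 as small as possible.
The other 16 contribute at least 16 × 57 = 912, leaving at most 3381 − 912 = 2469.
But each donation is capped at 215, so the maximum is 215.
Achievable: one at 215 and the other 16 totalling 3166, which fits since 16 × 57 ≤ 3166 ≤ 16 × 215.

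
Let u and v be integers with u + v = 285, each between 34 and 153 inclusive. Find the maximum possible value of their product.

20306

uv = u(285 − u) is maximized when u is as near 285/2 as the bounds allow.
Taking u = 142 and v = 143 (both in [34, 153]) gives uv = 20306.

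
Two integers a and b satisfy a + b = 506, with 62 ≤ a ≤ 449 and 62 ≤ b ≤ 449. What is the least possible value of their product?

For a fixed sum, ab is smallest when a and b are as far apart as possible.
At the endpoint a = 62, b = 506 − 62 = 444, so ab = 62 × 444 = 27528.

27528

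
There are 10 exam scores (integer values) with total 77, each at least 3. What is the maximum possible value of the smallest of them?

The 10 values sum to 77, so their minimum is at most ⌊77/10⌋ = 7.
Taking 3 copies of 7 and 7 copies of 8 gives exactly 77, so 7 is attained.

7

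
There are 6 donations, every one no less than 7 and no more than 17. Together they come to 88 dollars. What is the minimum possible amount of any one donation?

7

To make one donation as small as possible, make the other 5 as large as possible.
The other 5 can take up 5 × 17 = 85 ≥ 88 − 7, so one donation can sit at its floor of 7.
Achievable: one at 7 and the other 5 totalling 81, which fits since 5 × 7 ≤ 81 ≤ 5 × 17.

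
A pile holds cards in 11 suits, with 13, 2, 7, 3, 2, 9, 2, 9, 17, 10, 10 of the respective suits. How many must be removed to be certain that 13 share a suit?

79

In the worst case you take as many as possible of each suit without reaching 13: 12 + 2 + 7 + 3 + 2 + 9 + 2 + 9 + 12 + 10 + 10 = 78.
The next one must give 13 of some suit, so 78 + 1 = 79.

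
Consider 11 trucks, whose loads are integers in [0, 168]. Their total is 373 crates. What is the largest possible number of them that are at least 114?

3

With k values at 114 or above and the rest at least 0, the sum is at least 0 + 114k.
Since the sum is 373, we need 114k ≤ 373, i.e. k ≤ 3.
k = 3 is achieved by 3 values at 114 and 8 at 0, total 342; add 31 to one value (staying below 114) to reach 373.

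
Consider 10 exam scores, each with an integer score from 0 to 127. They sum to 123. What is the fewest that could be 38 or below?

7

Let j be the number exceeding 38. Then the total is ≥ 39·j + 0·(10 − j) = 0 + 39j.
So 39j ≤ 123 and j ≤ 3; hence at least 10 − 3 = 7 are ≤ 38.
Exactly 7 works: 7 values at 0 and 3 at 39 total 117; raise one of the low values by 6 (still ≤ 38) to hit 123.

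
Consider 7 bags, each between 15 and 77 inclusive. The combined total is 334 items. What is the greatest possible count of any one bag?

Maximizing one value means minimizing the remaining 6.
The other 6 contribute at least 6 × 15 = 90, leaving at most 334 − 90 = 244.
But each bag is capped at 77, so the maximum is 77.
Achievable: one at 77 and the other 6 totalling 257, which fits since 6 × 15 ≤ 257 ≤ 6 × 77.

77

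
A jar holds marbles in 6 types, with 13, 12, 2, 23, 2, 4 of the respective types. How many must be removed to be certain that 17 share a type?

50

In the worst case you take as many as possible of each type without reaching 17: 13 + 12 + 2 + 16 + 2 + 4 = 49.
The next one must give 17 of some type, so 49 + 1 = 50.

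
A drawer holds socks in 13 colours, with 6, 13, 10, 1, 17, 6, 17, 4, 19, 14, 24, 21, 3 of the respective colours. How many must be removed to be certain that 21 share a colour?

151

In the worst case you take as many as possible of each colour without reaching 21: 6 + 13 + 10 + 1 + 17 + 6 + 17 + 4 + 19 + 14 + 20 + 20 + 3 = 150.
The next one must give 21 of some colour, so 150 + 1 = 151.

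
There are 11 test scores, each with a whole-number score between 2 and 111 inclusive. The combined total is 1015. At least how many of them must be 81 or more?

If only k of them are at least 81, the other 11 − k are at most 80, so the total is at most k·111 + (11 − k)·80.
This must reach 1015, so k·111 + (11 − k)·80 ≥ 1015, giving k ≥ 5.
Exactly 5 works: 5 values at 111 and 6 at 80 total 1035; lower one of the high values by 20 (still ≥ 81) to hit 1015.

5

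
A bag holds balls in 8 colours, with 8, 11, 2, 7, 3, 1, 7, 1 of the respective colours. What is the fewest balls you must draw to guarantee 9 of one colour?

38

In the worst case you take as many as possible of each colour without reaching 9: 8 + 8 + 2 + 7 + 3 + 1 + 7 + 1 = 37.
The next one must give 9 of some colour, so 37 + 1 = 38.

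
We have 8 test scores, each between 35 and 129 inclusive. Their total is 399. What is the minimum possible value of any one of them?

Minimizing one value means maximizing the remaining 7.
The other 7 can take up 7 × 129 = 903 ≥ 399 − 35, so one score can sit at its floor of 35.
Achievable: one at 35 and the other 7 totalling 364, which fits since 7 × 35 ≤ 364 ≤ 7 × 129.

35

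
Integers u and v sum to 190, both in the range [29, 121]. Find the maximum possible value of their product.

With u + v fixed, uv peaks when the two are closest together.
Taking u = 95 and v = 95 (both in [29, 121]) gives uv = 9025.

9025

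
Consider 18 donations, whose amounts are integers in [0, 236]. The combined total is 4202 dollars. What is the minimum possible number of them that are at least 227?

14

If only k of them are at least 227, the other 18 − k are at most 226, so the total is at most k·236 + (18 − k)·226.
This must reach 4202, so k·236 + (18 − k)·226 ≥ 4202, giving k ≥ 14.
Exactly 14 works: 14 values at 236 and 4 at 226 total 4208; lower one of the high values by 6 (still ≥ 227) to hit 4202.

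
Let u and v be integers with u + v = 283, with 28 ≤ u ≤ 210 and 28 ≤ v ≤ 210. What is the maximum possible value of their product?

For a fixed sum, the product uv is largest when u and v are as close as possible.
Taking u = 141 and v = 142 (both in [28, 210]) gives uv = 20022.

20022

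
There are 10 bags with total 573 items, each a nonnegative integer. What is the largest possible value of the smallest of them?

57

The average is 573/10 < 58, so some value is ≤ 57.
Taking 7 copies of 57 and 3 copies of 58 gives exactly 573, so 57 is attained.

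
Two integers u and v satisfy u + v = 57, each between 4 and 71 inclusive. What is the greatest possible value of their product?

For a fixed sum, the product uv is largest when u and v are as close as possible.
Taking u = 28 and v = 29 (both in [4, 71]) gives uv = 812.

812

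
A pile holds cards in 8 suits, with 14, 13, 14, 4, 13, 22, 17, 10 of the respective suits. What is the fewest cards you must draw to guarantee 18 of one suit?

In the worst case you take as many as possible of each suit without reaching 18: 14 + 13 + 14 + 4 + 13 + 17 + 17 + 10 = 102.
The next one must give 18 of some suit, so 102 + 1 = 103.

103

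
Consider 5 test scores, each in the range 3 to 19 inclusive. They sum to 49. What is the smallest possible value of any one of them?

To make one score as small as possible, make the other 4 as large as possible.
The other 4 can take up 4 × 19 = 76 ≥ 49 − 3, so one score can sit at its floor of 3.
Achievable: one at 3 and the other 4 totalling 46, which fits since 4 × 3 ≤ 46 ≤ 4 × 19.

3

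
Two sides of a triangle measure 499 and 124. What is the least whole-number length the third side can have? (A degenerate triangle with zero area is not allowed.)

376

The third side must exceed |499 − 124| = 375.
The smallest integer above 375 is 376.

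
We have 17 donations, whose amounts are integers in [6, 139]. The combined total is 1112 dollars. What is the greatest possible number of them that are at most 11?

Suppose k of them are at most 11. Those contribute at most 11 each and the rest at most 139 each.
So the total is at most 11k + 139(17 − k) = 2363 − 128k. This must still be ≥ 1112, so k ≤ 9.
k = 9 is achieved by 9 values at 11 and 8 at 139, total 1211; lower one of the 139's by 99 (still > 11) to reach 1112.

9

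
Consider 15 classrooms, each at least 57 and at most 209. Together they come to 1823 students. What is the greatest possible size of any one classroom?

209

Maximizing one value means minimizing the remaining 14.
The other 14 contribute at least 14 × 57 = 798, leaving at most 1823 − 798 = 1025.
But each classroom is capped at 209, so the maximum is 209.
Achievable: one at 209 and the other 14 totalling 1614, which fits since 14 × 57 ≤ 1614 ≤ 14 × 209.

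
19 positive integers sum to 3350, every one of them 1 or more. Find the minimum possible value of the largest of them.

177

The 19 values sum to 3350, so their maximum is at least ⌈3350/19⌉ = 177.
Achievable: 6 of them at 177 and 13 at 176 total 3350.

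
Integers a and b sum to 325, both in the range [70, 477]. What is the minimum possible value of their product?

17850

Since a + b is fixed, pushing one of them to its bound minimizes the product.
At the endpoint a = 70, b = 325 − 70 = 255, so ab = 70 × 255 = 17850.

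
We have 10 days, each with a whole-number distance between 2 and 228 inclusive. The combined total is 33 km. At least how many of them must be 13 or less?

9

Each value above 13 is at least 14, contributing at least 14 − 2 = 12 above the floor 2.
The sum exceeds the floor total 20 by 13, so at most ⌊13/12⌋ = 1 exceed 13, and at least 9 are ≤ 13.
Exactly 9 works: 9 values at 2 and 1 at 14 total 32; raise one of the low values by 1 (still ≤ 13) to hit 33.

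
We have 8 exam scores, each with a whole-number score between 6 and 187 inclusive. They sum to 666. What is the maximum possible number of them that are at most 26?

Each value at 26 or below falls at least 187 − 26 = 161 short of the ceiling 187.
The ceiling total is 8 × 187 = 1496, and we need 666, so at most ⌊(1496 − 666)/161⌋ = 5 can be that low.
k = 5 is achieved by 5 values at 26 and 3 at 187, total 691; lower one of the 187's by 25 (still > 26) to reach 666.

5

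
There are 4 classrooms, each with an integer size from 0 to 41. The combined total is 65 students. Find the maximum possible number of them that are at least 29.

With k values at 29 or above and the rest at least 0, the sum is at least 0 + 29k.
Since the sum is 65, we need 29k ≤ 65, i.e. k ≤ 2.
k = 2 is achieved by 2 values at 29 and 2 at 0, total 58; add 7 to one value (staying below 29) to reach 65.

2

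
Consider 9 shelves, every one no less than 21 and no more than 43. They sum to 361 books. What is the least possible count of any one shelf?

To make one shelf as small as possible, make the other 8 as large as possible.
The other 8 can take up 8 × 43 = 344 ≥ 361 − 21, so one shelf can sit at its floor of 21.
Achievable: one at 21 and the other 8 totalling 340, which fits since 8 × 21 ≤ 340 ≤ 8 × 43.

21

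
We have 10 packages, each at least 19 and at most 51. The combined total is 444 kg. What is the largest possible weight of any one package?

51

To make one package as large as possible, make the other 9 as small as possible.
The other 9 contribute at least 9 × 19 = 171, leaving at most 444 − 171 = 273.
But each package is capped at 51, so the maximum is 51.
Achievable: one at 51 and the other 9 totalling 393, which fits since 9 × 19 ≤ 393 ≤ 9 × 51.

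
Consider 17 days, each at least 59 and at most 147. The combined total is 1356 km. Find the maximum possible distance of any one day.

147

To make one day as large as possible, make the other 16 as small as possible.
The other 16 contribute at least 16 × 59 = 944, leaving at most 1356 − 944 = 412.
But each day is capped at 147, so the maximum is 147.
Achievable: one at 147 and the other 16 totalling 1209, which fits since 16 × 59 ≤ 1209 ≤ 16 × 147.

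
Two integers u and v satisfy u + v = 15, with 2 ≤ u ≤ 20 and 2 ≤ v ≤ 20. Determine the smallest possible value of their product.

For a fixed sum, uv is smallest when u and v are as far apart as possible.
At the endpoint u = 2, v = 15 − 2 = 13, so uv = 2 × 13 = 26.

26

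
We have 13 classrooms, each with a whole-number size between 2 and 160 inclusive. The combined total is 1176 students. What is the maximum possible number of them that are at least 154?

Suppose k of them are at least 154. Those contribute at least 154 each and the other 13 − k at least 2 each.
So the total is at least 154k + 2(13 − k) = 26 + 152k. This must be ≤ 1176, giving k ≤ 7.
k = 7 is achieved by 7 values at 154 and 6 at 2, total 1090; add 86 to one value (staying below 154) to reach 1176.

7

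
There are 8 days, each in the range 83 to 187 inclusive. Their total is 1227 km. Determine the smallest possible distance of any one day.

83

To make one day as small as possible, make the other 7 as large as possible.
The other 7 can take up 7 × 187 = 1309 ≥ 1227 − 83, so one day can sit at its floor of 83.
Achievable: one at 83 and the other 7 totalling 1144, which fits since 7 × 83 ≤ 1144 ≤ 7 × 187.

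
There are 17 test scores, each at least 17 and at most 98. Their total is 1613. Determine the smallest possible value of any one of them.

To make one score as small as possible, make the other 16 as large as possible.
The other 16 contribute at most 16 × 98 = 1568, leaving at least 1613 − 1568 = 45.
Since 45 ≥ 17, this is achievable: one at 45 and 16 at 98.

45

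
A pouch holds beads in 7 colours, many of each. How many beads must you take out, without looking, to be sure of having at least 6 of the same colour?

In the worst case you draw 5 of each of the 7 colours: 7 × 5 = 35.
One more forces 6 of some colour, so 35 + 1 = 36.

36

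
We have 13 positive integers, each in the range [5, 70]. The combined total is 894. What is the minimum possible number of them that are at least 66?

Each value short of 66 is at most 65, costing at least 70 − 65 = 5 against the maximum total of 910.
We can afford to lose at most 910 − 894 = 16, so at most ⌊16/5⌋ = 3 fall short, and at least 10 are ≥ 66.
Exactly 10 works: 10 values at 70 and 3 at 65 total 895; lower one of the high values by 1 (still ≥ 66) to hit 894.

10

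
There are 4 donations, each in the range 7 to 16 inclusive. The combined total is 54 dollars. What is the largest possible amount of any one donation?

16

To make one donation as large as possible, make the other 3 as small as possible.
The other 3 contribute at least 3 × 7 = 21, leaving at most 54 − 21 = 33.
But each donation is capped at 16, so the maximum is 16.
Achievable: one at 16 and the other 3 totalling 38, which fits since 3 × 7 ≤ 38 ≤ 3 × 16.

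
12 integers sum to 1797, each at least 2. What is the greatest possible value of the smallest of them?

149

The average is 1797/12 < 150, so some value is ≤ 149.
Achievable: 3 of them at 149 and 9 at 150 total 1797.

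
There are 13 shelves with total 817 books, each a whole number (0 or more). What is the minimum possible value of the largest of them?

63

If every one of the 13 were at most 62, the total would be at most 13 × 62 = 806 < 817.
Achievable: 11 of them at 63 and 2 at 62 total 817.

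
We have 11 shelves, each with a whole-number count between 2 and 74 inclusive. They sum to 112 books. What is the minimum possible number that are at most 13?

4

If only k of them are at most 13, the other 11 − k are at least 14, so the total is at least (11 − k)·14 + k·2.
This is ≤ 112, so (11 − k)·14 + 2k ≤ 112, which gives k ≥ 4.
Exactly 4 works: 4 values at 2 and 7 at 14 total 106; raise one of the low values by 6 (still ≤ 13) to hit 112.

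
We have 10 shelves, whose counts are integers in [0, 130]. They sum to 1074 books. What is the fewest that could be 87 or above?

If only k of them are at least 87, the other 10 − k are at most 86, so the total is at most k·130 + (10 − k)·86.
This must reach 1074, so k·130 + (10 − k)·86 ≥ 1074, giving k ≥ 5.
Exactly 5 works: 5 values at 130 and 5 at 86 total 1080; lower one of the high values by 6 (still ≥ 87) to hit 1074.

5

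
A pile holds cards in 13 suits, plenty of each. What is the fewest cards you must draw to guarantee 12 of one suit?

You could draw 11 of every suit without reaching 12 of any — 143 in all.
One more forces 12 of some suit, so 143 + 1 = 144.

144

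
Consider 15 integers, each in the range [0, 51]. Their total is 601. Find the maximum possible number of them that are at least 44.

If k of the values are ≥ 44, the total is ≥ 44k + 0(15 − k).
Setting 44k + 0(15 − k) ≤ 601 gives 44k ≤ 601, so k ≤ 13.
k = 13 is achieved by 13 values at 44 and 2 at 0, total 572; add 29 to one value (staying below 44) to reach 601.

13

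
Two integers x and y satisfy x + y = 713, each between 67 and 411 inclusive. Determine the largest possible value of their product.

xy = x(713 − x) is maximized when x is as near 713/2 as the bounds allow.
Taking x = 356 and y = 357 (both in [67, 411]) gives xy = 127092.

127092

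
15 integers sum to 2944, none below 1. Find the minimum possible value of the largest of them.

197

If every one of the 15 were at most 196, the total would be at most 15 × 196 = 2940 < 2944.
Taking 11 copies of 196 and 4 copies of 197 gives exactly 2944, so 197 is attained.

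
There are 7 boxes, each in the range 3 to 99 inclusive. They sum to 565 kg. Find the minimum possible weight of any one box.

Minimizing one value means maximizing the remaining 6.
The other 6 can take up 6 × 99 = 594 ≥ 565 − 3, so one box can sit at its floor of 3.
Achievable: one at 3 and the other 6 totalling 562, which fits since 6 × 3 ≤ 562 ≤ 6 × 99.

3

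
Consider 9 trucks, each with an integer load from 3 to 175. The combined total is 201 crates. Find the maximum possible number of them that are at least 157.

1

With k values at 157 or above and the rest at least 3, the sum is at least 27 + 154k.
Since the sum is 201, we need 154k ≤ 174, i.e. k ≤ 1.
k = 1 is achieved by 1 value at 157 and 8 at 3, total 181; add 20 to one value (staying below 157) to reach 201.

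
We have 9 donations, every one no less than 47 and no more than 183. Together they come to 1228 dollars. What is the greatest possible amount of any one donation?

183

To make one donation as large as possible, make the other 8 as small as possible.
The other 8 contribute at least 8 × 47 = 376, leaving at most 1228 − 376 = 852.
But each donation is capped at 183, so the maximum is 183.
Achievable: one at 183 and the other 8 totalling 1045, which fits since 8 × 47 ≤ 1045 ≤ 8 × 183.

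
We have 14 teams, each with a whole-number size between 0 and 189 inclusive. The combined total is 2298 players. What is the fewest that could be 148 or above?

6

If only k of them are at least 148, the other 14 − k are at most 147, so the total is at most k·189 + (14 − k)·147.
This must reach 2298, so k·189 + (14 − k)·147 ≥ 2298, giving k ≥ 6.
Exactly 6 works: 6 values at 189 and 8 at 147 total 2310; lower one of the high values by 12 (still ≥ 148) to hit 2298.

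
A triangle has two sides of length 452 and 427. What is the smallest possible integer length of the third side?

26

The third side must exceed |452 − 427| = 25.
The smallest integer above 25 is 26.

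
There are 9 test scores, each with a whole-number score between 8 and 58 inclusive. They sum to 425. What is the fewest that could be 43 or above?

3

If only k of them are at least 43, the other 9 − k are at most 42, so the total is at most k·58 + (9 − k)·42.
This must reach 425, so k·58 + (9 − k)·42 ≥ 425, giving k ≥ 3.
Exactly 3 works: 3 values at 58 and 6 at 42 total 426; lower one of the high values by 1 (still ≥ 43) to hit 425.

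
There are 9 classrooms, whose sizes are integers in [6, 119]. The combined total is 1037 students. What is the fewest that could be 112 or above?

5

Each value short of 112 is at most 111, costing at least 119 − 111 = 8 against the maximum total of 1071.
We can afford to lose at most 1071 − 1037 = 34, so at most ⌊34/8⌋ = 4 fall short, and at least 5 are ≥ 112.
Exactly 5 works: 5 values at 119 and 4 at 111 total 1039; lower one of the high values by 2 (still ≥ 112) to hit 1037.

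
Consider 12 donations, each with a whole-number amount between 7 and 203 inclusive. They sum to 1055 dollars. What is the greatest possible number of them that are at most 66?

10

Suppose k of them are at most 66. Those contribute at most 66 each and the rest at most 203 each.
So the total is at most 66k + 203(12 − k) = 2436 − 137k. This must still be ≥ 1055, so k ≤ 10.
k = 10 is achieved by 10 values at 66 and 2 at 203, total 1066; lower one of the 203's by 11 (still > 66) to reach 1055.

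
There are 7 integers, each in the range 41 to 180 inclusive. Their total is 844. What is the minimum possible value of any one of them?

Minimizing one value means maximizing the remaining 6.
The other 6 can take up 6 × 180 = 1080 ≥ 844 − 41, so one integer can sit at its floor of 41.
Achievable: one at 41 and the other 6 totalling 803, which fits since 6 × 41 ≤ 803 ≤ 6 × 180.

41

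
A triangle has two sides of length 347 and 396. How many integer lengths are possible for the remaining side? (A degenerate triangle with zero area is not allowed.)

The triangle inequality gives |347 − 396| < c < 347 + 396, i.e. 49 < c < 743.
So c can be any integer from 50 to 742: 693 values.

693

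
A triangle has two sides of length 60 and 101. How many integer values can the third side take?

119

The triangle inequality gives |60 − 101| < c < 60 + 101, i.e. 41 < c < 161.
So c can be any integer from 42 to 160: 119 values.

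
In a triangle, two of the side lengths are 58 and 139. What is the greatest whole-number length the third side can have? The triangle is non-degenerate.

The third side must be less than 58 + 139 = 197.
The largest integer below 197 is 196.

196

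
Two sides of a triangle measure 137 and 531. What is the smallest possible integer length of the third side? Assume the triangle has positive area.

The third side must exceed |137 − 531| = 394.
The smallest integer above 394 is 395.

395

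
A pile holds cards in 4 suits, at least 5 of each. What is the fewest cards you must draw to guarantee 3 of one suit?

9

In the worst case you draw 2 of each of the 4 suits: 4 × 2 = 8.
One more forces 3 of some suit, so 8 + 1 = 9.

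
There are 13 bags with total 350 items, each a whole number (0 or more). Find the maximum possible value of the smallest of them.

The 13 values sum to 350, so their minimum is at most ⌊350/13⌋ = 26.
Equality holds with 1 value of 26 and 12 values of 27.

26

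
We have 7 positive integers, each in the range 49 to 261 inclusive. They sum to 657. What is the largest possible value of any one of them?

261

Maximizing one value means minimizing the remaining 6.
The other 6 contribute at least 6 × 49 = 294, leaving at most 657 − 294 = 363.
But each integer is capped at 261, so the maximum is 261.
Achievable: one at 261 and the other 6 totalling 396, which fits since 6 × 49 ≤ 396 ≤ 6 × 261.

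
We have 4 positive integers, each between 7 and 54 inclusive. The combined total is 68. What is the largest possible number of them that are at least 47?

1

Suppose k of them are at least 47. Those contribute at least 47 each and the other 4 − k at least 7 each.
So the total is at least 47k + 7(4 − k) = 28 + 40k. This must be ≤ 68, giving k ≤ 1.
k = 1 is achieved by 1 value at 47 and 3 at 7, total 68.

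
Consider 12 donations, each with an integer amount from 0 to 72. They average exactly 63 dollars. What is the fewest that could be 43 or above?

9

The total is 12 × 63 = 756.
If only k of them are at least 43, the other 12 − k are at most 42, so the total is at most k·72 + (12 − k)·42.
This must reach 756, so k·72 + (12 − k)·42 ≥ 756, giving k ≥ 9.
Exactly 9 works: 9 values at 72 and 3 at 42 total 774; lower one of the high values by 18 (still ≥ 43) to hit 756.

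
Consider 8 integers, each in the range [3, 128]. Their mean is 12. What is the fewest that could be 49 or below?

The total is 8 × 12 = 96.
If only k of them are at most 49, the other 8 − k are at least 50, so the total is at least (8 − k)·50 + k·3.
This is ≤ 96, so (8 − k)·50 + 3k ≤ 96, which gives k ≥ 7.
Exactly 7 works: 7 values at 3 and 1 at 50 total 71; raise one of the low values by 25 (still ≤ 49) to hit 96.

7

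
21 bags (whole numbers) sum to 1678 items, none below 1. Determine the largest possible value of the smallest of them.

The 21 values sum to 1678, so their minimum is at most ⌊1678/21⌋ = 79.
Equality holds with 2 values of 79 and 19 values of 80.

79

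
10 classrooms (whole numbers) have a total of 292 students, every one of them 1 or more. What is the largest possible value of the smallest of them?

29

If every one of the 10 were at least 30, the total would be at least 10 × 30 = 300 > 292.
Achievable: 8 of them at 29 and 2 at 30 total 292.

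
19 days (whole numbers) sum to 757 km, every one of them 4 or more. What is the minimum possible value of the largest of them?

If every one of the 19 were at most 39, the total would be at most 19 × 39 = 741 < 757.
Equality holds with 16 values of 40 and 3 values of 39.

40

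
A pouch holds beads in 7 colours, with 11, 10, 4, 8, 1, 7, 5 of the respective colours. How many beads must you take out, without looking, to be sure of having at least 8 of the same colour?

39

In the worst case you take as many as possible of each colour without reaching 8: 7 + 7 + 4 + 7 + 1 + 7 + 5 = 38.
The next one must give 8 of some colour, so 38 + 1 = 39.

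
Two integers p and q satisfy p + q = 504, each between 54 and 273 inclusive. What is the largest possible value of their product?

63504

For a fixed sum, the product pq is largest when p and q are as close as possible.
Taking p = 252 and q = 252 (both in [54, 273]) gives pq = 63504.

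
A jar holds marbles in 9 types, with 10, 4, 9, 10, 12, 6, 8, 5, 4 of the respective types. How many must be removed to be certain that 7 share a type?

In the worst case you take as many as possible of each type without reaching 7: 6 + 4 + 6 + 6 + 6 + 6 + 6 + 5 + 4 = 49.
The next one must give 7 of some type, so 49 + 1 = 50.

50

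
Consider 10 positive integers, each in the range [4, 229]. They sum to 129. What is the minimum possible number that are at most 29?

If only k of them are at most 29, the other 10 − k are at least 30, so the total is at least (10 − k)·30 + k·4.
This is ≤ 129, so (10 − k)·30 + 4k ≤ 129, which gives k ≥ 7.
Exactly 7 works: 7 values at 4 and 3 at 30 total 118; raise one of the low values by 11 (still ≤ 29) to hit 129.

7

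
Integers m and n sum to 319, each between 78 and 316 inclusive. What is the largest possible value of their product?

With m + n fixed, mn peaks when the two are closest together.
Taking m = 159 and n = 160 (both in [78, 316]) gives mn = 25440.

25440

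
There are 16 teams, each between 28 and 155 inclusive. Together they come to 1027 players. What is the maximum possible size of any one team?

To make one team as large as possible, make the other 15 as small as possible.
The other 15 contribute at least 15 × 28 = 420, leaving at most 1027 − 420 = 607.
But each team is capped at 155, so the maximum is 155.
Achievable: one at 155 and the other 15 totalling 872, which fits since 15 × 28 ≤ 872 ≤ 15 × 155.

155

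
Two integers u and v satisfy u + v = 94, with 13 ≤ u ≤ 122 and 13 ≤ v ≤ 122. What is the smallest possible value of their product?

For a fixed sum, uv is smallest when u and v are as far apart as possible.
The extreme feasible split is u = 13, v = 81, giving uv = 1053.

1053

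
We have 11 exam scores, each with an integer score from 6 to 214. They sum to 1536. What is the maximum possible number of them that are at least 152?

10

Suppose k of them are at least 152. Those contribute at least 152 each and the other 11 − k at least 6 each.
So the total is at least 152k + 6(11 − k) = 66 + 146k. This must be ≤ 1536, giving k ≤ 10.
k = 10 is achieved by 10 values at 152 and 1 at 6, total 1526; add 10 to one value (staying below 152) to reach 1536.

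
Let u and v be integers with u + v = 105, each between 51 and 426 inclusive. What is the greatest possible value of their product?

With u + v fixed, uv peaks when the two are closest together.
Taking u = 52 and v = 53 (both in [51, 426]) gives uv = 2756.

2756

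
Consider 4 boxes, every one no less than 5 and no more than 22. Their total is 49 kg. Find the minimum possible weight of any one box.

To make one box as small as possible, make the other 3 as large as possible.
The other 3 can take up 3 × 22 = 66 ≥ 49 − 5, so one box can sit at its floor of 5.
Achievable: one at 5 and the other 3 totalling 44, which fits since 3 × 5 ≤ 44 ≤ 3 × 22.

5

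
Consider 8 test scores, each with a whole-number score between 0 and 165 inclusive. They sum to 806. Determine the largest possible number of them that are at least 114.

Suppose k of them are at least 114. Those contribute at least 114 each and the other 8 − k at least 0 each.
So the total is at least 114k + 0(8 − k) = 0 + 114k. This must be ≤ 806, giving k ≤ 7.
k = 7 is achieved by 7 values at 114 and 1 at 0, total 798; add 8 to one value (staying below 114) to reach 806.

7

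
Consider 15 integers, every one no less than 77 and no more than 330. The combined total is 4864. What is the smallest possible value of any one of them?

244

To make one integer as small as possible, make the other 14 as large as possible.
The other 14 contribute at most 14 × 330 = 4620, leaving at least 4864 − 4620 = 244.
Since 244 ≥ 77, this is achievable: one at 244 and 14 at 330.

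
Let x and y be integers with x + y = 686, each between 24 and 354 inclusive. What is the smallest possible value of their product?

117528

For a fixed sum, xy is smallest when x and y are as far apart as possible.
The extreme feasible split is x = 332, y = 354, giving xy = 117528.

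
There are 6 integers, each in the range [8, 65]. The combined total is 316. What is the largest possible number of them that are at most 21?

1

Each value at 21 or below falls at least 65 − 21 = 44 short of the ceiling 65.
The ceiling total is 6 × 65 = 390, and we need 316, so at most ⌊(390 − 316)/44⌋ = 1 can be that low.
k = 1 is achieved by 1 value at 21 and 5 at 65, total 346; lower one of the 65's by 30 (still > 21) to reach 316.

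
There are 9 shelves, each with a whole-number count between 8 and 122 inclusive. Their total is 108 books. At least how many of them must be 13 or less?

Each value above 13 is at least 14, contributing at least 14 − 8 = 6 above the floor 8.
The sum exceeds the floor total 72 by 36, so at most ⌊36/6⌋ = 6 exceed 13, and at least 3 are ≤ 13.
Exactly 3 works: 3 values at 8 and 6 at 14 total 108.

3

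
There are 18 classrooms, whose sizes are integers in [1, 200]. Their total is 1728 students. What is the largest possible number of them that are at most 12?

Each value at 12 or below falls at least 200 − 12 = 188 short of the ceiling 200.
The ceiling total is 18 × 200 = 3600, and we need 1728, so at most ⌊(3600 − 1728)/188⌋ = 9 can be that low.
k = 9 is achieved by 9 values at 12 and 9 at 200, total 1908; lower one of the 200's by 180 (still > 12) to reach 1728.

9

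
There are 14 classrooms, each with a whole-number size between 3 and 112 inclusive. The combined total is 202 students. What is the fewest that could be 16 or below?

3

Each value above 16 is at least 17, contributing at least 17 − 3 = 14 above the floor 3.
The sum exceeds the floor total 42 by 160, so at most ⌊160/14⌋ = 11 exceed 16, and at least 3 are ≤ 16.
Exactly 3 works: 3 values at 3 and 11 at 17 total 196; raise one of the low values by 6 (still ≤ 16) to hit 202.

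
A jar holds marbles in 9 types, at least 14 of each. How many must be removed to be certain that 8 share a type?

You could draw 7 of every type without reaching 8 of any — 63 in all.
One more forces 8 of some type, so 63 + 1 = 64.

64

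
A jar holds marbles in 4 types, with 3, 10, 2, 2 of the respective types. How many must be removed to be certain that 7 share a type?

14

In the worst case you take as many as possible of each type without reaching 7: 3 + 6 + 2 + 2 = 13.
The next one must give 7 of some type, so 13 + 1 = 14.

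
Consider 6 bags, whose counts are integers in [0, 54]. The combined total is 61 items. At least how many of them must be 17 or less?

Let j be the number exceeding 17. Then the total is ≥ 18·j + 0·(6 − j) = 0 + 18j.
So 18j ≤ 61 and j ≤ 3; hence at least 6 − 3 = 3 are ≤ 17.
Exactly 3 works: 3 values at 0 and 3 at 18 total 54; raise one of the low values by 7 (still ≤ 17) to hit 61.

3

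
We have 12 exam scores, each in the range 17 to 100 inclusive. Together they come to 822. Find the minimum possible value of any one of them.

Minimizing one value means maximizing the remaining 11.
The other 11 can take up 11 × 100 = 1100 ≥ 822 − 17, so one score can sit at its floor of 17.
Achievable: one at 17 and the other 11 totalling 805, which fits since 11 × 17 ≤ 805 ≤ 11 × 100.

17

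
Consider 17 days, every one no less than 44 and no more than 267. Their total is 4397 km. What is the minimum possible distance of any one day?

125

To make one day as small as possible, make the other 16 as large as possible.
The other 16 contribute at most 16 × 267 = 4272, leaving at least 4397 − 4272 = 125.
Since 125 ≥ 44, this is achievable: one at 125 and 16 at 267.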